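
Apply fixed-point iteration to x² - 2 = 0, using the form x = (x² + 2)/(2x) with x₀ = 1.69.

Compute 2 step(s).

Equation: x² - 2 = 0
Fixed-point form: x = (x² + 2)/(2x)
x₀ = 1.69

x_1 = g(1.690000) = 1.436716
x_2 = g(1.436716) = 1.414390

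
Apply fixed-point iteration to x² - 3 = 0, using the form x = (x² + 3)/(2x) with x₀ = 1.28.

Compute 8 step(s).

Equation: x² - 3 = 0
Fixed-point form: x = (x² + 3)/(2x)
x₀ = 1.28

x_1 = g(1.280000) = 1.811875
x_2 = g(1.811875) = 1.733809
x_3 = g(1.733809) = 1.732052
x_4 = g(1.732052) = 1.732051
x_5 = g(1.732051) = 1.732051
x_6 = g(1.732051) = 1.732051
x_7 = g(1.732051) = 1.732051
x_8 = g(1.732051) = 1.732051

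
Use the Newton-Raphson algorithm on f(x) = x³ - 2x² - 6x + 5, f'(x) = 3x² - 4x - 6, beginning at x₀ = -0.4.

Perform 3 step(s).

f(x) = x³ - 2x² - 6x + 5
f'(x) = 3x² - 4x - 6
x₀ = -0.4

Newton-Raphson formula: x_{n+1} = x_n - f(x_n)/f'(x_n)

Iteration 1:
  f(-0.400000) = 7.016000
  f'(-0.400000) = -3.920000
  x_1 = -0.400000 - 7.016000/(-3.920000) = 1.389796
Iteration 2:
  f(1.389796) = -4.517405
  f'(1.389796) = -5.764586
  x_2 = 1.389796 - (-4.517405)/(-5.764586) = 0.606148
Iteration 3:
  f(0.606148) = 0.850988
  f'(0.606148) = -7.322346
  x_3 = 0.606148 - 0.850988/(-7.322346) = 0.722366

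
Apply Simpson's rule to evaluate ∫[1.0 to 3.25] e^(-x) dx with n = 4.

f(x) = e^(-x)
a = 1.0, b = 3.25, n = 4
h = (b - a)/n = 0.562500

Simpson's rule: (h/3)[f(x₀) + 4f(x₁) + 2f(x₂) + ... + f(xₙ)]

x_0 = 1.0000, f(x_0) = 0.367879, coefficient = 1
x_1 = 1.5625, f(x_1) = 0.209611, coefficient = 4
x_2 = 2.1250, f(x_2) = 0.119433, coefficient = 2
x_3 = 2.6875, f(x_3) = 0.068051, coefficient = 4
x_4 = 3.2500, f(x_4) = 0.038774, coefficient = 1

I ≈ (0.562500/3) × 1.756169 = 0.329282
Exact value: 0.329105
Error: 0.000176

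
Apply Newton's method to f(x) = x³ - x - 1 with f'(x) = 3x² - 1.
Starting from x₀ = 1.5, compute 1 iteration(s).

f(x) = x³ - x - 1
f'(x) = 3x² - 1
x₀ = 1.5

Newton-Raphson formula: x_{n+1} = x_n - f(x_n)/f'(x_n)

Iteration 1:
  f(1.500000) = 0.875000
  f'(1.500000) = 5.750000
  x_1 = 1.500000 - 0.875000/5.750000 = 1.347826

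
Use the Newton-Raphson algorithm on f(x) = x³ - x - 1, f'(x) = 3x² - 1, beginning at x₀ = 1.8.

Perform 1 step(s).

f(x) = x³ - x - 1
f'(x) = 3x² - 1
x₀ = 1.8

Newton-Raphson formula: x_{n+1} = x_n - f(x_n)/f'(x_n)

Iteration 1:
  f(1.800000) = 3.032000
  f'(1.800000) = 8.720000
  x_1 = 1.800000 - 3.032000/8.720000 = 1.452294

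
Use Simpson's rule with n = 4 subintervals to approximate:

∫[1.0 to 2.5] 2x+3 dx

f(x) = 2x+3
a = 1.0, b = 2.5, n = 4
h = (b - a)/n = 0.375000

Simpson's rule: (h/3)[f(x₀) + 4f(x₁) + 2f(x₂) + ... + f(xₙ)]

x_0 = 1.0000, f(x_0) = 5.000000, coefficient = 1
x_1 = 1.3750, f(x_1) = 5.750000, coefficient = 4
x_2 = 1.7500, f(x_2) = 6.500000, coefficient = 2
x_3 = 2.1250, f(x_3) = 7.250000, coefficient = 4
x_4 = 2.5000, f(x_4) = 8.000000, coefficient = 1

I ≈ (0.375000/3) × 78.000000 = 9.750000
Exact value: 9.750000
Error: 0.000000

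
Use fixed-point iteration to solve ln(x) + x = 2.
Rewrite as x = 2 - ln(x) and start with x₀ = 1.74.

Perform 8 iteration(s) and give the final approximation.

Equation: ln(x) + x = 2
Fixed-point form: x = 2 - ln(x)
x₀ = 1.74

x_1 = g(1.740000) = 1.446115
x_2 = g(1.446115) = 1.631119
x_3 = g(1.631119) = 1.510733
x_4 = g(1.510733) = 1.587405
x_5 = g(1.587405) = 1.537900
x_6 = g(1.537900) = 1.569582
x_7 = g(1.569582) = 1.549190
x_8 = g(1.549190) = 1.562268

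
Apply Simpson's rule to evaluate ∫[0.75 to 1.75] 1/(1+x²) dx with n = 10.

f(x) = 1/(1+x²)
a = 0.75, b = 1.75, n = 10
h = (b - a)/n = 0.100000

Simpson's rule: (h/3)[f(x₀) + 4f(x₁) + 2f(x₂) + ... + f(xₙ)]

x_0 = 0.7500, f(x_0) = 0.640000, coefficient = 1
x_1 = 0.8500, f(x_1) = 0.580552, coefficient = 4
x_2 = 0.9500, f(x_2) = 0.525624, coefficient = 2
x_3 = 1.0500, f(x_3) = 0.475624, coefficient = 4
x_4 = 1.1500, f(x_4) = 0.430571, coefficient = 2
x_5 = 1.2500, f(x_5) = 0.390244, coefficient = 4
x_6 = 1.3500, f(x_6) = 0.354296, coefficient = 2
x_7 = 1.4500, f(x_7) = 0.322321, coefficient = 4
x_8 = 1.5500, f(x_8) = 0.293902, coefficient = 2
x_9 = 1.6500, f(x_9) = 0.268637, coefficient = 4
x_10 = 1.7500, f(x_10) = 0.246154, coefficient = 1

I ≈ (0.100000/3) × 12.244446 = 0.408148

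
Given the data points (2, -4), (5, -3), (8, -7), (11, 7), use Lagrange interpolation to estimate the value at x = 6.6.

Lagrange interpolation formula:
P(x) = Σ yᵢ × Lᵢ(x)
where Lᵢ(x) = Π_{j≠i} (x - xⱼ)/(xᵢ - xⱼ)

L_0(6.6) = (6.6 - 5)/(2 - 5) × (6.6 - 8)/(2 - 8) × (6.6 - 11)/(2 - 11) = -0.060840
L_1(6.6) = (6.6 - 2)/(5 - 2) × (6.6 - 8)/(5 - 8) × (6.6 - 11)/(5 - 11) = 0.524741
L_2(6.6) = (6.6 - 2)/(8 - 2) × (6.6 - 5)/(8 - 5) × (6.6 - 11)/(8 - 11) = 0.599704
L_3(6.6) = (6.6 - 2)/(11 - 2) × (6.6 - 5)/(11 - 5) × (6.6 - 8)/(11 - 8) = -0.063605

P(6.6) = (-4)×L_0(6.6) + (-3)×L_1(6.6) + (-7)×L_2(6.6) + 7×L_3(6.6)
P(6.6) = -5.974025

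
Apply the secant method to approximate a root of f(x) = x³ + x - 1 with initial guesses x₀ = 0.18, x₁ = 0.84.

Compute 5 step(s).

f(x) = x³ + x - 1
x₀ = 0.18, x₁ = 0.84

Secant formula: x_{n+1} = x_n - f(x_n)(x_n - x_{n-1})/(f(x_n) - f(x_{n-1}))

Iteration 1:
  f(0.180000) = -0.814168
  f(0.840000) = 0.432704
  x_2 = 0.840000 - 0.432704×(0.840000 - 0.180000)/(0.432704 - (-0.814168))
       = 0.610959
Iteration 2:
  f(0.840000) = 0.432704
  f(0.610959) = -0.160987
  x_3 = 0.610959 - (-0.160987)×(0.610959 - 0.840000)/(-0.160987 - 0.432704)
       = 0.673067
Iteration 3:
  f(0.610959) = -0.160987
  f(0.673067) = -0.022022
  x_4 = 0.673067 - (-0.022022)×(0.673067 - 0.610959)/(-0.022022 - (-0.160987))
       = 0.682909
Iteration 4:
  f(0.673067) = -0.022022
  f(0.682909) = 0.001393
  x_5 = 0.682909 - 0.001393×(0.682909 - 0.673067)/(0.001393 - (-0.022022))
       = 0.682323
Iteration 5:
  f(0.682909) = 0.001393
  f(0.682323) = -0.000011
  x_6 = 0.682323 - (-0.000011)×(0.682323 - 0.682909)/(-0.000011 - 0.001393)
       = 0.682328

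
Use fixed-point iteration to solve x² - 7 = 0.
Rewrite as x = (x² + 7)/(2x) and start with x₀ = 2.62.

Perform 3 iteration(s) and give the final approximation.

Equation: x² - 7 = 0
Fixed-point form: x = (x² + 7)/(2x)
x₀ = 2.62

x_1 = g(2.620000) = 2.645878
x_2 = g(2.645878) = 2.645751
x_3 = g(2.645751) = 2.645751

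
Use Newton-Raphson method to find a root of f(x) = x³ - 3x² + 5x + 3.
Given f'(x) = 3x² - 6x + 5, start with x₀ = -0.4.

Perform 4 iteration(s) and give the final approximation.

f(x) = x³ - 3x² + 5x + 3
f'(x) = 3x² - 6x + 5
x₀ = -0.4

Newton-Raphson formula: x_{n+1} = x_n - f(x_n)/f'(x_n)

Iteration 1:
  f(-0.400000) = 0.456000
  f'(-0.400000) = 7.880000
  x_1 = -0.400000 - 0.456000/7.880000 = -0.457868
Iteration 2:
  f(-0.457868) = -0.014258
  f'(-0.457868) = 8.376137
  x_2 = -0.457868 - (-0.014258)/8.376137 = -0.456166
Iteration 3:
  f(-0.456166) = -0.000013
  f'(-0.456166) = 8.361256
  x_3 = -0.456166 - (-0.000013)/8.361256 = -0.456164
Iteration 4:
  f(-0.456164) = 0.000000
  f'(-0.456164) = 8.361243
  x_4 = -0.456164 - 0.000000/8.361243 = -0.456164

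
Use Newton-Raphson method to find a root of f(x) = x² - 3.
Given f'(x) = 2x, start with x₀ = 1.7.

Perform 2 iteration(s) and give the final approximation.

f(x) = x² - 3
f'(x) = 2x
x₀ = 1.7

Newton-Raphson formula: x_{n+1} = x_n - f(x_n)/f'(x_n)

Iteration 1:
  f(1.700000) = -0.110000
  f'(1.700000) = 3.400000
  x_1 = 1.700000 - (-0.110000)/3.400000 = 1.732353
Iteration 2:
  f(1.732353) = 0.001047
  f'(1.732353) = 3.464706
  x_2 = 1.732353 - 0.001047/3.464706 = 1.732051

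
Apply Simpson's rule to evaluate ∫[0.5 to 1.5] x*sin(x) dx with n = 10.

f(x) = x*sin(x)
a = 0.5, b = 1.5, n = 10
h = (b - a)/n = 0.100000

Simpson's rule: (h/3)[f(x₀) + 4f(x₁) + 2f(x₂) + ... + f(xₙ)]

x_0 = 0.5000, f(x_0) = 0.239713, coefficient = 1
x_1 = 0.6000, f(x_1) = 0.338785, coefficient = 4
x_2 = 0.7000, f(x_2) = 0.450952, coefficient = 2
x_3 = 0.8000, f(x_3) = 0.573885, coefficient = 4
x_4 = 0.9000, f(x_4) = 0.704994, coefficient = 2
x_5 = 1.0000, f(x_5) = 0.841471, coefficient = 4
x_6 = 1.1000, f(x_6) = 0.980328, coefficient = 2
x_7 = 1.2000, f(x_7) = 1.118447, coefficient = 4
x_8 = 1.3000, f(x_8) = 1.252626, coefficient = 2
x_9 = 1.4000, f(x_9) = 1.379630, coefficient = 4
x_10 = 1.5000, f(x_10) = 1.496242, coefficient = 1

I ≈ (0.100000/3) × 25.522627 = 0.850754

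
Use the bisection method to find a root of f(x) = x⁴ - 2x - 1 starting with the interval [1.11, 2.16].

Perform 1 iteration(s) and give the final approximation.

f(x) = x⁴ - 2x - 1
Initial interval: [1.11, 2.16]

Iteration 1:
  c_1 = (1.110000 + 2.160000)/2 = 1.635000
  f(c_1) = f(1.635000) = 2.876132
  f(a) × f(c) < 0, new interval: [1.110000, 1.635000]

After 1 iteration(s), the approximation is c_1 = 1.635000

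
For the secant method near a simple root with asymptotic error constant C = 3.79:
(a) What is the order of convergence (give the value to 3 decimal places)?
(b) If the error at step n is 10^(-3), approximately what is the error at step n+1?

(a) Secant method has superlinear convergence with order φ = (1+√5)/2 ≈ 1.618.
    This means |e_{n+1}| ≈ C|e_n|^1.618.

(b) With |e_n| = 10^(-3) and C = 3.79:
    |e_{n+1}| ≈ 3.79 × (10^(-3))^1.618 = 3.79 × 10^(-4.85)

(a) ≈ 1.618 (golden ratio); (b) |e_{n+1}| ≈ 5.303e-05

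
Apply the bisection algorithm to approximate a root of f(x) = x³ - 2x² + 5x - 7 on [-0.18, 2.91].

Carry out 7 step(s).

f(x) = x³ - 2x² + 5x - 7
Initial interval: [-0.18, 2.91]

Iteration 1:
  c_1 = (-0.180000 + 2.910000)/2 = 1.365000
  f(c_1) = f(1.365000) = -1.358148
  f(a) × f(c) ≥ 0, new interval: [1.365000, 2.910000]
Iteration 2:
  c_2 = (1.365000 + 2.910000)/2 = 2.137500
  f(c_2) = f(2.137500) = 4.315725
  f(a) × f(c) < 0, new interval: [1.365000, 2.137500]
Iteration 3:
  c_3 = (1.365000 + 2.137500)/2 = 1.751250
  f(c_3) = f(1.751250) = 0.993364
  f(a) × f(c) < 0, new interval: [1.365000, 1.751250]
Iteration 4:
  c_4 = (1.365000 + 1.751250)/2 = 1.558125
  f(c_4) = f(1.558125) = -0.282139
  f(a) × f(c) ≥ 0, new interval: [1.558125, 1.751250]
Iteration 5:
  c_5 = (1.558125 + 1.751250)/2 = 1.654688
  f(c_5) = f(1.654688) = 0.327975
  f(a) × f(c) < 0, new interval: [1.558125, 1.654688]
Iteration 6:
  c_6 = (1.558125 + 1.654688)/2 = 1.606406
  f(c_6) = f(1.606406) = 0.016346
  f(a) × f(c) < 0, new interval: [1.558125, 1.606406]
Iteration 7:
  c_7 = (1.558125 + 1.606406)/2 = 1.582266
  f(c_7) = f(1.582266) = -0.134497
  f(a) × f(c) ≥ 0, new interval: [1.582266, 1.606406]

After 7 iteration(s), the approximation is c_7 = 1.582266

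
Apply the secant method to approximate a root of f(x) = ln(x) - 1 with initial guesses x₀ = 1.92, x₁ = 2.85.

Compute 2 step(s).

f(x) = ln(x) - 1
x₀ = 1.92, x₁ = 2.85

Secant formula: x_{n+1} = x_n - f(x_n)(x_n - x_{n-1})/(f(x_n) - f(x_{n-1}))

Iteration 1:
  f(1.920000) = -0.347675
  f(2.850000) = 0.047319
  x_2 = 2.850000 - 0.047319×(2.850000 - 1.920000)/(0.047319 - (-0.347675))
       = 2.738589
Iteration 2:
  f(2.850000) = 0.047319
  f(2.738589) = 0.007443
  x_3 = 2.738589 - 0.007443×(2.738589 - 2.850000)/(0.007443 - 0.047319)
       = 2.717794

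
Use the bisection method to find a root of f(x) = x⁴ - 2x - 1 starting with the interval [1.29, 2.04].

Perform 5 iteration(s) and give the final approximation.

f(x) = x⁴ - 2x - 1
Initial interval: [1.29, 2.04]

Iteration 1:
  c_1 = (1.290000 + 2.040000)/2 = 1.665000
  f(c_1) = f(1.665000) = 3.355231
  f(a) × f(c) < 0, new interval: [1.290000, 1.665000]
Iteration 2:
  c_2 = (1.290000 + 1.665000)/2 = 1.477500
  f(c_2) = f(1.477500) = 0.810516
  f(a) × f(c) < 0, new interval: [1.290000, 1.477500]
Iteration 3:
  c_3 = (1.290000 + 1.477500)/2 = 1.383750
  f(c_3) = f(1.383750) = -0.101179
  f(a) × f(c) ≥ 0, new interval: [1.383750, 1.477500]
Iteration 4:
  c_4 = (1.383750 + 1.477500)/2 = 1.430625
  f(c_4) = f(1.430625) = 0.327681
  f(a) × f(c) < 0, new interval: [1.383750, 1.430625]
Iteration 5:
  c_5 = (1.383750 + 1.430625)/2 = 1.407188
  f(c_5) = f(1.407188) = 0.106725
  f(a) × f(c) < 0, new interval: [1.383750, 1.407188]

After 5 iteration(s), the approximation is c_5 = 1.407188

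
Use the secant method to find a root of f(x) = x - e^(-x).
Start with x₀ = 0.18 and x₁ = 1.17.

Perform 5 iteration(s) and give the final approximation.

f(x) = x - e^(-x)
x₀ = 0.18, x₁ = 1.17

Secant formula: x_{n+1} = x_n - f(x_n)(x_n - x_{n-1})/(f(x_n) - f(x_{n-1}))

Iteration 1:
  f(0.180000) = -0.655270
  f(1.170000) = 0.859633
  x_2 = 1.170000 - 0.859633×(1.170000 - 0.180000)/(0.859633 - (-0.655270))
       = 0.608224
Iteration 2:
  f(1.170000) = 0.859633
  f(0.608224) = 0.063907
  x_3 = 0.608224 - 0.063907×(0.608224 - 1.170000)/(0.063907 - 0.859633)
       = 0.563106
Iteration 3:
  f(0.608224) = 0.063907
  f(0.563106) = -0.006332
  x_4 = 0.563106 - (-0.006332)×(0.563106 - 0.608224)/(-0.006332 - 0.063907)
       = 0.567173
Iteration 4:
  f(0.563106) = -0.006332
  f(0.567173) = 0.000047
  x_5 = 0.567173 - 0.000047×(0.567173 - 0.563106)/(0.000047 - (-0.006332))
       = 0.567143
Iteration 5:
  f(0.567173) = 0.000047
  f(0.567143) = 0.000000
  x_6 = 0.567143 - 0.000000×(0.567143 - 0.567173)/(0.000000 - 0.000047)
       = 0.567143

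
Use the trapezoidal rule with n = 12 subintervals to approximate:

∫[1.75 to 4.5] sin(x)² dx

f(x) = sin(x)²
a = 1.75, b = 4.5, n = 12
h = (b - a)/n = 0.229167

Trapezoidal rule: (h/2)[f(x₀) + 2f(x₁) + 2f(x₂) + ... + f(xₙ)]

x_0 = 1.7500, f(x_0) = 0.968228, coefficient = 1
x_1 = 1.9792, f(x_1) = 0.842300, coefficient = 2
x_2 = 2.2083, f(x_2) = 0.645715, coefficient = 2
x_3 = 2.4375, f(x_3) = 0.419052, coefficient = 2
x_4 = 2.6667, f(x_4) = 0.209098, coefficient = 2
x_5 = 2.8958, f(x_5) = 0.059191, coefficient = 2
x_6 = 3.1250, f(x_6) = 0.000275, coefficient = 2
x_7 = 3.3542, f(x_7) = 0.044511, coefficient = 2
x_8 = 3.5833, f(x_8) = 0.182768, coefficient = 2
x_9 = 3.8125, f(x_9) = 0.386507, coefficient = 2
x_10 = 4.0417, f(x_10) = 0.613673, coefficient = 2
x_11 = 4.2708, f(x_11) = 0.817375, coefficient = 2
x_12 = 4.5000, f(x_12) = 0.955565, coefficient = 1

I ≈ (0.229167/2) × 10.364728 = 1.187625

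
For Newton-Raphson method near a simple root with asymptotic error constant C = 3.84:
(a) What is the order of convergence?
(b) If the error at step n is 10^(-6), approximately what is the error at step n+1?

(a) Newton-Raphson has quadratic (order 2) convergence near simple roots.
    This means |e_{n+1}| ≈ C|e_n|².

(b) With |e_n| = 10^(-6) and C = 3.84:
    |e_{n+1}| ≈ 3.84 × (10^(-6))² = 3.84 × 10^(-12)

(a) 2 (quadratic); (b) |e_{n+1}| ≈ 3.840e-12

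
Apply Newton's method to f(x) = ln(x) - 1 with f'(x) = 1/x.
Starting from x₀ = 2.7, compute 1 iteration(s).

f(x) = ln(x) - 1
f'(x) = 1/x
x₀ = 2.7

Newton-Raphson formula: x_{n+1} = x_n - f(x_n)/f'(x_n)

Iteration 1:
  f(2.700000) = -0.006748
  f'(2.700000) = 0.370370
  x_1 = 2.700000 - (-0.006748)/0.370370 = 2.718220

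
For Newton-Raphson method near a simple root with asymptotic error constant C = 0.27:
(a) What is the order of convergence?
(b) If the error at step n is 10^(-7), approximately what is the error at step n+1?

(a) Newton-Raphson has quadratic (order 2) convergence near simple roots.
    This means |e_{n+1}| ≈ C|e_n|².

(b) With |e_n| = 10^(-7) and C = 0.27:
    |e_{n+1}| ≈ 0.27 × (10^(-7))² = 0.27 × 10^(-14)

(a) 2 (quadratic); (b) |e_{n+1}| ≈ 2.700e-15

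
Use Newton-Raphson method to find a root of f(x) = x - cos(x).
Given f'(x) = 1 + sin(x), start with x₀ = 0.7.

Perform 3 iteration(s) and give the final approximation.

f(x) = x - cos(x)
f'(x) = 1 + sin(x)
x₀ = 0.7

Newton-Raphson formula: x_{n+1} = x_n - f(x_n)/f'(x_n)

Iteration 1:
  f(0.700000) = -0.064842
  f'(0.700000) = 1.644218
  x_1 = 0.700000 - (-0.064842)/1.644218 = 0.739436
Iteration 2:
  f(0.739436) = 0.000588
  f'(0.739436) = 1.673872
  x_2 = 0.739436 - 0.000588/1.673872 = 0.739085
Iteration 3:
  f(0.739085) = 0.000000
  f'(0.739085) = 1.673612
  x_3 = 0.739085 - 0.000000/1.673612 = 0.739085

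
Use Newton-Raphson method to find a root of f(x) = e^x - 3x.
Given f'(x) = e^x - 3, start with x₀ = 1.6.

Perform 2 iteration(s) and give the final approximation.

f(x) = e^x - 3x
f'(x) = e^x - 3
x₀ = 1.6

Newton-Raphson formula: x_{n+1} = x_n - f(x_n)/f'(x_n)

Iteration 1:
  f(1.600000) = 0.153032
  f'(1.600000) = 1.953032
  x_1 = 1.600000 - 0.153032/1.953032 = 1.521644
Iteration 2:
  f(1.521644) = 0.014816
  f'(1.521644) = 1.579747
  x_2 = 1.521644 - 0.014816/1.579747 = 1.512265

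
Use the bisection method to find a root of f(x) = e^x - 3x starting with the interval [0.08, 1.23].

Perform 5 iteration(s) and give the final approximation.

f(x) = e^x - 3x
Initial interval: [0.08, 1.23]

Iteration 1:
  c_1 = (0.080000 + 1.230000)/2 = 0.655000
  f(c_1) = f(0.655000) = -0.039857
  f(a) × f(c) < 0, new interval: [0.080000, 0.655000]
Iteration 2:
  c_2 = (0.080000 + 0.655000)/2 = 0.367500
  f(c_2) = f(0.367500) = 0.341620
  f(a) × f(c) ≥ 0, new interval: [0.367500, 0.655000]
Iteration 3:
  c_3 = (0.367500 + 0.655000)/2 = 0.511250
  f(c_3) = f(0.511250) = 0.133624
  f(a) × f(c) ≥ 0, new interval: [0.511250, 0.655000]
Iteration 4:
  c_4 = (0.511250 + 0.655000)/2 = 0.583125
  f(c_4) = f(0.583125) = 0.042254
  f(a) × f(c) ≥ 0, new interval: [0.583125, 0.655000]
Iteration 5:
  c_5 = (0.583125 + 0.655000)/2 = 0.619063
  f(c_5) = f(0.619063) = -0.000001
  f(a) × f(c) < 0, new interval: [0.583125, 0.619063]

After 5 iteration(s), the approximation is c_5 = 0.619063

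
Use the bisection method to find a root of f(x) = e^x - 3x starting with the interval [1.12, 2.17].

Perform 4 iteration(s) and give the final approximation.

f(x) = e^x - 3x
Initial interval: [1.12, 2.17]

Iteration 1:
  c_1 = (1.120000 + 2.170000)/2 = 1.645000
  f(c_1) = f(1.645000) = 0.246010
  f(a) × f(c) < 0, new interval: [1.120000, 1.645000]
Iteration 2:
  c_2 = (1.120000 + 1.645000)/2 = 1.382500
  f(c_2) = f(1.382500) = -0.162649
  f(a) × f(c) ≥ 0, new interval: [1.382500, 1.645000]
Iteration 3:
  c_3 = (1.382500 + 1.645000)/2 = 1.513750
  f(c_3) = f(1.513750) = 0.002488
  f(a) × f(c) < 0, new interval: [1.382500, 1.513750]
Iteration 4:
  c_4 = (1.382500 + 1.513750)/2 = 1.448125
  f(c_4) = f(1.448125) = -0.089246
  f(a) × f(c) ≥ 0, new interval: [1.448125, 1.513750]

After 4 iteration(s), the approximation is c_4 = 1.448125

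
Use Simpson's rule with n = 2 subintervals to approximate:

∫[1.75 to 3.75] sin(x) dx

f(x) = sin(x)
a = 1.75, b = 3.75, n = 2
h = (b - a)/n = 1.000000

Simpson's rule: (h/3)[f(x₀) + 4f(x₁) + 2f(x₂) + ... + f(xₙ)]

x_0 = 1.7500, f(x_0) = 0.983986, coefficient = 1
x_1 = 2.7500, f(x_1) = 0.381661, coefficient = 4
x_2 = 3.7500, f(x_2) = -0.571561, coefficient = 1

I ≈ (1.000000/3) × 1.939069 = 0.646356
Exact value: 0.642313
Error: 0.004043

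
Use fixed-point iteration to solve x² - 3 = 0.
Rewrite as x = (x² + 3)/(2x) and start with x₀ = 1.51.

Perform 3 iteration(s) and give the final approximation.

Equation: x² - 3 = 0
Fixed-point form: x = (x² + 3)/(2x)
x₀ = 1.51

x_1 = g(1.510000) = 1.748377
x_2 = g(1.748377) = 1.732127
x_3 = g(1.732127) = 1.732051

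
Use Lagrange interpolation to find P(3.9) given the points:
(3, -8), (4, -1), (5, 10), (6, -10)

Lagrange interpolation formula:
P(x) = Σ yᵢ × Lᵢ(x)
where Lᵢ(x) = Π_{j≠i} (x - xⱼ)/(xᵢ - xⱼ)

L_0(3.9) = (3.9 - 4)/(3 - 4) × (3.9 - 5)/(3 - 5) × (3.9 - 6)/(3 - 6) = 0.038500
L_1(3.9) = (3.9 - 3)/(4 - 3) × (3.9 - 5)/(4 - 5) × (3.9 - 6)/(4 - 6) = 1.039500
L_2(3.9) = (3.9 - 3)/(5 - 3) × (3.9 - 4)/(5 - 4) × (3.9 - 6)/(5 - 6) = -0.094500
L_3(3.9) = (3.9 - 3)/(6 - 3) × (3.9 - 4)/(6 - 4) × (3.9 - 5)/(6 - 5) = 0.016500

P(3.9) = (-8)×L_0(3.9) + (-1)×L_1(3.9) + 10×L_2(3.9) + (-10)×L_3(3.9)
P(3.9) = -2.457500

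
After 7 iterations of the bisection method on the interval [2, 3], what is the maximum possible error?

Bisection error bound: |error| ≤ (b-a)/2^n
|error| ≤ (3 - 2)/2^7 = 1/2^7
|error| ≤ 0.0078125000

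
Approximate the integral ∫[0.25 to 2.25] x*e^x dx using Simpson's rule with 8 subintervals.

f(x) = x*e^x
a = 0.25, b = 2.25, n = 8
h = (b - a)/n = 0.250000

Simpson's rule: (h/3)[f(x₀) + 4f(x₁) + 2f(x₂) + ... + f(xₙ)]

x_0 = 0.2500, f(x_0) = 0.321006, coefficient = 1
x_1 = 0.5000, f(x_1) = 0.824361, coefficient = 4
x_2 = 0.7500, f(x_2) = 1.587750, coefficient = 2
x_3 = 1.0000, f(x_3) = 2.718282, coefficient = 4
x_4 = 1.2500, f(x_4) = 4.362929, coefficient = 2
x_5 = 1.5000, f(x_5) = 6.722534, coefficient = 4
x_6 = 1.7500, f(x_6) = 10.070555, coefficient = 2
x_7 = 2.0000, f(x_7) = 14.778112, coefficient = 4
x_8 = 2.2500, f(x_8) = 21.347406, coefficient = 1

I ≈ (0.250000/3) × 153.884032 = 12.823669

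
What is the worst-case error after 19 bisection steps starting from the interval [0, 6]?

Bisection error bound: |error| ≤ (b-a)/2^n
|error| ≤ (6 - 0)/2^19 = 6/2^19
|error| ≤ 0.0000114441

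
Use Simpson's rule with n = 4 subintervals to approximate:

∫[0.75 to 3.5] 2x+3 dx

f(x) = 2x+3
a = 0.75, b = 3.5, n = 4
h = (b - a)/n = 0.687500

Simpson's rule: (h/3)[f(x₀) + 4f(x₁) + 2f(x₂) + ... + f(xₙ)]

x_0 = 0.7500, f(x_0) = 4.500000, coefficient = 1
x_1 = 1.4375, f(x_1) = 5.875000, coefficient = 4
x_2 = 2.1250, f(x_2) = 7.250000, coefficient = 2
x_3 = 2.8125, f(x_3) = 8.625000, coefficient = 4
x_4 = 3.5000, f(x_4) = 10.000000, coefficient = 1

I ≈ (0.687500/3) × 87.000000 = 19.937500
Exact value: 19.937500
Error: 0.000000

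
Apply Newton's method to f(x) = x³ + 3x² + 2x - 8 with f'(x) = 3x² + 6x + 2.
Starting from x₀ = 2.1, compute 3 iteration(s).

f(x) = x³ + 3x² + 2x - 8
f'(x) = 3x² + 6x + 2
x₀ = 2.1

Newton-Raphson formula: x_{n+1} = x_n - f(x_n)/f'(x_n)

Iteration 1:
  f(2.100000) = 18.691000
  f'(2.100000) = 27.830000
  x_1 = 2.100000 - 18.691000/27.830000 = 1.428387
Iteration 2:
  f(1.428387) = 3.891959
  f'(1.428387) = 16.691185
  x_2 = 1.428387 - 3.891959/16.691185 = 1.195212
Iteration 3:
  f(1.195212) = 0.383419
  f'(1.195212) = 13.456869
  x_3 = 1.195212 - 0.383419/13.456869 = 1.166720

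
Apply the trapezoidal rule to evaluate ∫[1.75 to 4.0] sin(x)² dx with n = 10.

f(x) = sin(x)²
a = 1.75, b = 4.0, n = 10
h = (b - a)/n = 0.225000

Trapezoidal rule: (h/2)[f(x₀) + 2f(x₁) + 2f(x₂) + ... + f(xₙ)]

x_0 = 1.7500, f(x_0) = 0.968228, coefficient = 1
x_1 = 1.9750, f(x_1) = 0.845326, coefficient = 2
x_2 = 2.2000, f(x_2) = 0.653666, coefficient = 2
x_3 = 2.4250, f(x_3) = 0.431411, coefficient = 2
x_4 = 2.6500, f(x_4) = 0.222813, coefficient = 2
x_5 = 2.8750, f(x_5) = 0.069404, coefficient = 2
x_6 = 3.1000, f(x_6) = 0.001729, coefficient = 2
x_7 = 3.3250, f(x_7) = 0.033263, coefficient = 2
x_8 = 3.5500, f(x_8) = 0.157727, coefficient = 2
x_9 = 3.7750, f(x_9) = 0.350339, coefficient = 2
x_10 = 4.0000, f(x_10) = 0.572750, coefficient = 1

I ≈ (0.225000/2) × 7.072334 = 0.795638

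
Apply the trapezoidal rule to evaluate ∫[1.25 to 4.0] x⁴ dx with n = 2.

f(x) = x⁴
a = 1.25, b = 4.0, n = 2
h = (b - a)/n = 1.375000

Trapezoidal rule: (h/2)[f(x₀) + 2f(x₁) + 2f(x₂) + ... + f(xₙ)]

x_0 = 1.2500, f(x_0) = 2.441406, coefficient = 1
x_1 = 2.6250, f(x_1) = 47.480713, coefficient = 2
x_2 = 4.0000, f(x_2) = 256.000000, coefficient = 1

I ≈ (1.375000/2) × 353.402832 = 242.964447
Exact value: 204.189648
Error: 38.774799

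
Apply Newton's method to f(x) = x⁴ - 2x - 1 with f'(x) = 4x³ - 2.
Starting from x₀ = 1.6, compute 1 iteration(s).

f(x) = x⁴ - 2x - 1
f'(x) = 4x³ - 2
x₀ = 1.6

Newton-Raphson formula: x_{n+1} = x_n - f(x_n)/f'(x_n)

Iteration 1:
  f(1.600000) = 2.353600
  f'(1.600000) = 14.384000
  x_1 = 1.600000 - 2.353600/14.384000 = 1.436374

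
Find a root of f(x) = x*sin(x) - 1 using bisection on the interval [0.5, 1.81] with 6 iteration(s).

f(x) = x*sin(x) - 1
Initial interval: [0.5, 1.81]

Iteration 1:
  c_1 = (0.500000 + 1.810000)/2 = 1.155000
  f(c_1) = f(1.155000) = 0.056588
  f(a) × f(c) < 0, new interval: [0.500000, 1.155000]
Iteration 2:
  c_2 = (0.500000 + 1.155000)/2 = 0.827500
  f(c_2) = f(0.827500) = -0.390760
  f(a) × f(c) ≥ 0, new interval: [0.827500, 1.155000]
Iteration 3:
  c_3 = (0.827500 + 1.155000)/2 = 0.991250
  f(c_3) = f(0.991250) = -0.170610
  f(a) × f(c) ≥ 0, new interval: [0.991250, 1.155000]
Iteration 4:
  c_4 = (0.991250 + 1.155000)/2 = 1.073125
  f(c_4) = f(1.073125) = -0.057049
  f(a) × f(c) ≥ 0, new interval: [1.073125, 1.155000]
Iteration 5:
  c_5 = (1.073125 + 1.155000)/2 = 1.114063
  f(c_5) = f(1.114063) = -0.000131
  f(a) × f(c) ≥ 0, new interval: [1.114063, 1.155000]
Iteration 6:
  c_6 = (1.114063 + 1.155000)/2 = 1.134531
  f(c_6) = f(1.134531) = 0.028267
  f(a) × f(c) < 0, new interval: [1.114063, 1.134531]

After 6 iteration(s), the approximation is c_6 = 1.134531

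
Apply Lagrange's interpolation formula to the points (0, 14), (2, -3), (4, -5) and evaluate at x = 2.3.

Lagrange interpolation formula:
P(x) = Σ yᵢ × Lᵢ(x)
where Lᵢ(x) = Π_{j≠i} (x - xⱼ)/(xᵢ - xⱼ)

L_0(2.3) = (2.3 - 2)/(0 - 2) × (2.3 - 4)/(0 - 4) = -0.063750
L_1(2.3) = (2.3 - 0)/(2 - 0) × (2.3 - 4)/(2 - 4) = 0.977500
L_2(2.3) = (2.3 - 0)/(4 - 0) × (2.3 - 2)/(4 - 2) = 0.086250

P(2.3) = 14×L_0(2.3) + (-3)×L_1(2.3) + (-5)×L_2(2.3)
P(2.3) = -4.256250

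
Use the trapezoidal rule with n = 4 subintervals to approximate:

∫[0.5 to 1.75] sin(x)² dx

f(x) = sin(x)²
a = 0.5, b = 1.75, n = 4
h = (b - a)/n = 0.312500

Trapezoidal rule: (h/2)[f(x₀) + 2f(x₁) + 2f(x₂) + ... + f(xₙ)]

x_0 = 0.5000, f(x_0) = 0.229849, coefficient = 1
x_1 = 0.8125, f(x_1) = 0.527089, coefficient = 2
x_2 = 1.1250, f(x_2) = 0.814087, coefficient = 2
x_3 = 1.4375, f(x_3) = 0.982337, coefficient = 2
x_4 = 1.7500, f(x_4) = 0.968228, coefficient = 1

I ≈ (0.312500/2) × 5.845102 = 0.913297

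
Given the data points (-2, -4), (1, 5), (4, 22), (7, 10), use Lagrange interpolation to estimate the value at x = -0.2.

Lagrange interpolation formula:
P(x) = Σ yᵢ × Lᵢ(x)
where Lᵢ(x) = Π_{j≠i} (x - xⱼ)/(xᵢ - xⱼ)

L_0(-0.2) = (-0.2 - 1)/(-2 - 1) × (-0.2 - 4)/(-2 - 4) × (-0.2 - 7)/(-2 - 7) = 0.224000
L_1(-0.2) = (-0.2 - (-2))/(1 - (-2)) × (-0.2 - 4)/(1 - 4) × (-0.2 - 7)/(1 - 7) = 1.008000
L_2(-0.2) = (-0.2 - (-2))/(4 - (-2)) × (-0.2 - 1)/(4 - 1) × (-0.2 - 7)/(4 - 7) = -0.288000
L_3(-0.2) = (-0.2 - (-2))/(7 - (-2)) × (-0.2 - 1)/(7 - 1) × (-0.2 - 4)/(7 - 4) = 0.056000

P(-0.2) = (-4)×L_0(-0.2) + 5×L_1(-0.2) + 22×L_2(-0.2) + 10×L_3(-0.2)
P(-0.2) = -1.632000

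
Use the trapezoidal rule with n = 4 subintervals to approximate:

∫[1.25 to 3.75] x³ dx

f(x) = x³
a = 1.25, b = 3.75, n = 4
h = (b - a)/n = 0.625000

Trapezoidal rule: (h/2)[f(x₀) + 2f(x₁) + 2f(x₂) + ... + f(xₙ)]

x_0 = 1.2500, f(x_0) = 1.953125, coefficient = 1
x_1 = 1.8750, f(x_1) = 6.591797, coefficient = 2
x_2 = 2.5000, f(x_2) = 15.625000, coefficient = 2
x_3 = 3.1250, f(x_3) = 30.517578, coefficient = 2
x_4 = 3.7500, f(x_4) = 52.734375, coefficient = 1

I ≈ (0.625000/2) × 160.156250 = 50.048828
Exact value: 48.828125
Error: 1.220703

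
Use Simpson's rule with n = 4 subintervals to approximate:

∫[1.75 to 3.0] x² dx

f(x) = x²
a = 1.75, b = 3.0, n = 4
h = (b - a)/n = 0.312500

Simpson's rule: (h/3)[f(x₀) + 4f(x₁) + 2f(x₂) + ... + f(xₙ)]

x_0 = 1.7500, f(x_0) = 3.062500, coefficient = 1
x_1 = 2.0625, f(x_1) = 4.253906, coefficient = 4
x_2 = 2.3750, f(x_2) = 5.640625, coefficient = 2
x_3 = 2.6875, f(x_3) = 7.222656, coefficient = 4
x_4 = 3.0000, f(x_4) = 9.000000, coefficient = 1

I ≈ (0.312500/3) × 69.250000 = 7.213542
Exact value: 7.213542
Error: 0.000000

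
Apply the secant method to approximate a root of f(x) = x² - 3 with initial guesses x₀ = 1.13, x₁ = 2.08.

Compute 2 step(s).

f(x) = x² - 3
x₀ = 1.13, x₁ = 2.08

Secant formula: x_{n+1} = x_n - f(x_n)(x_n - x_{n-1})/(f(x_n) - f(x_{n-1}))

Iteration 1:
  f(1.130000) = -1.723100
  f(2.080000) = 1.326400
  x_2 = 2.080000 - 1.326400×(2.080000 - 1.130000)/(1.326400 - (-1.723100))
       = 1.666791
Iteration 2:
  f(2.080000) = 1.326400
  f(1.666791) = -0.221807
  x_3 = 1.666791 - (-0.221807)×(1.666791 - 2.080000)/(-0.221807 - 1.326400)
       = 1.725990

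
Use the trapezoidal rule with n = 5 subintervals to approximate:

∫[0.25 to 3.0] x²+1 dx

f(x) = x²+1
a = 0.25, b = 3.0, n = 5
h = (b - a)/n = 0.550000

Trapezoidal rule: (h/2)[f(x₀) + 2f(x₁) + 2f(x₂) + ... + f(xₙ)]

x_0 = 0.2500, f(x_0) = 1.062500, coefficient = 1
x_1 = 0.8000, f(x_1) = 1.640000, coefficient = 2
x_2 = 1.3500, f(x_2) = 2.822500, coefficient = 2
x_3 = 1.9000, f(x_3) = 4.610000, coefficient = 2
x_4 = 2.4500, f(x_4) = 7.002500, coefficient = 2
x_5 = 3.0000, f(x_5) = 10.000000, coefficient = 1

I ≈ (0.550000/2) × 43.212500 = 11.883438
Exact value: 11.744792
Error: 0.138646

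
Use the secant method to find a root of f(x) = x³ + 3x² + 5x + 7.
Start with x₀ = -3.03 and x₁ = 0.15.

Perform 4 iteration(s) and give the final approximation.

f(x) = x³ + 3x² + 5x + 7
x₀ = -3.03, x₁ = 0.15

Secant formula: x_{n+1} = x_n - f(x_n)(x_n - x_{n-1})/(f(x_n) - f(x_{n-1}))

Iteration 1:
  f(-3.030000) = -8.425427
  f(0.150000) = 7.820875
  x_2 = 0.150000 - 7.820875×(0.150000 - (-3.030000))/(7.820875 - (-8.425427))
       = -1.380833
Iteration 2:
  f(0.150000) = 7.820875
  f(-1.380833) = 3.183099
  x_3 = -1.380833 - 3.183099×(-1.380833 - 0.150000)/(3.183099 - 7.820875)
       = -2.431508
Iteration 3:
  f(-1.380833) = 3.183099
  f(-2.431508) = -1.796487
  x_4 = -2.431508 - (-1.796487)×(-2.431508 - (-1.380833))/(-1.796487 - 3.183099)
       = -2.052456
Iteration 4:
  f(-2.431508) = -1.796487
  f(-2.052456) = 0.729321
  x_5 = -2.052456 - 0.729321×(-2.052456 - (-2.431508))/(0.729321 - (-1.796487))
       = -2.161906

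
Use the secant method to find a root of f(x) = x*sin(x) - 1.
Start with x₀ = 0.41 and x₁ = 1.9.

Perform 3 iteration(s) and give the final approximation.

f(x) = x*sin(x) - 1
x₀ = 0.41, x₁ = 1.9

Secant formula: x_{n+1} = x_n - f(x_n)(x_n - x_{n-1})/(f(x_n) - f(x_{n-1}))

Iteration 1:
  f(0.410000) = -0.836570
  f(1.900000) = 0.797970
  x_2 = 1.900000 - 0.797970×(1.900000 - 0.410000)/(0.797970 - (-0.836570))
       = 1.172593
Iteration 2:
  f(1.900000) = 0.797970
  f(1.172593) = 0.080849
  x_3 = 1.172593 - 0.080849×(1.172593 - 1.900000)/(0.080849 - 0.797970)
       = 1.090585
Iteration 3:
  f(1.172593) = 0.080849
  f(1.090585) = -0.032763
  x_4 = 1.090585 - (-0.032763)×(1.090585 - 1.172593)/(-0.032763 - 0.080849)
       = 1.114234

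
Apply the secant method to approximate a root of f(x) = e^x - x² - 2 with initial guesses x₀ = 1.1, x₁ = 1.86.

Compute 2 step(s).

f(x) = e^x - x² - 2
x₀ = 1.1, x₁ = 1.86

Secant formula: x_{n+1} = x_n - f(x_n)(x_n - x_{n-1})/(f(x_n) - f(x_{n-1}))

Iteration 1:
  f(1.100000) = -0.205834
  f(1.860000) = 0.964137
  x_2 = 1.860000 - 0.964137×(1.860000 - 1.100000)/(0.964137 - (-0.205834))
       = 1.233707
Iteration 2:
  f(1.860000) = 0.964137
  f(1.233707) = -0.088097
  x_3 = 1.233707 - (-0.088097)×(1.233707 - 1.860000)/(-0.088097 - 0.964137)
       = 1.286143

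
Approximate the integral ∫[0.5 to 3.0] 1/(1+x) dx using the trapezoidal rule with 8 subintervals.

f(x) = 1/(1+x)
a = 0.5, b = 3.0, n = 8
h = (b - a)/n = 0.312500

Trapezoidal rule: (h/2)[f(x₀) + 2f(x₁) + 2f(x₂) + ... + f(xₙ)]

x_0 = 0.5000, f(x_0) = 0.666667, coefficient = 1
x_1 = 0.8125, f(x_1) = 0.551724, coefficient = 2
x_2 = 1.1250, f(x_2) = 0.470588, coefficient = 2
x_3 = 1.4375, f(x_3) = 0.410256, coefficient = 2
x_4 = 1.7500, f(x_4) = 0.363636, coefficient = 2
x_5 = 2.0625, f(x_5) = 0.326531, coefficient = 2
x_6 = 2.3750, f(x_6) = 0.296296, coefficient = 2
x_7 = 2.6875, f(x_7) = 0.271186, coefficient = 2
x_8 = 3.0000, f(x_8) = 0.250000, coefficient = 1

I ≈ (0.312500/2) × 6.297104 = 0.983922
Exact value: 0.980829
Error: 0.003093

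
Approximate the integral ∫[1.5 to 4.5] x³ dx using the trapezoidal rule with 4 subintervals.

f(x) = x³
a = 1.5, b = 4.5, n = 4
h = (b - a)/n = 0.750000

Trapezoidal rule: (h/2)[f(x₀) + 2f(x₁) + 2f(x₂) + ... + f(xₙ)]

x_0 = 1.5000, f(x_0) = 3.375000, coefficient = 1
x_1 = 2.2500, f(x_1) = 11.390625, coefficient = 2
x_2 = 3.0000, f(x_2) = 27.000000, coefficient = 2
x_3 = 3.7500, f(x_3) = 52.734375, coefficient = 2
x_4 = 4.5000, f(x_4) = 91.125000, coefficient = 1

I ≈ (0.750000/2) × 276.750000 = 103.781250
Exact value: 101.250000
Error: 2.531250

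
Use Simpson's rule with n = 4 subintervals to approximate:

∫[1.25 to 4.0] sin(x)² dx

f(x) = sin(x)²
a = 1.25, b = 4.0, n = 4
h = (b - a)/n = 0.687500

Simpson's rule: (h/3)[f(x₀) + 4f(x₁) + 2f(x₂) + ... + f(xₙ)]

x_0 = 1.2500, f(x_0) = 0.900572, coefficient = 1
x_1 = 1.9375, f(x_1) = 0.871449, coefficient = 4
x_2 = 2.6250, f(x_2) = 0.243957, coefficient = 2
x_3 = 3.3125, f(x_3) = 0.028926, coefficient = 4
x_4 = 4.0000, f(x_4) = 0.572750, coefficient = 1

I ≈ (0.687500/3) × 5.562736 = 1.274794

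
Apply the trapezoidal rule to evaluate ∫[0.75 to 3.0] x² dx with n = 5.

f(x) = x²
a = 0.75, b = 3.0, n = 5
h = (b - a)/n = 0.450000

Trapezoidal rule: (h/2)[f(x₀) + 2f(x₁) + 2f(x₂) + ... + f(xₙ)]

x_0 = 0.7500, f(x_0) = 0.562500, coefficient = 1
x_1 = 1.2000, f(x_1) = 1.440000, coefficient = 2
x_2 = 1.6500, f(x_2) = 2.722500, coefficient = 2
x_3 = 2.1000, f(x_3) = 4.410000, coefficient = 2
x_4 = 2.5500, f(x_4) = 6.502500, coefficient = 2
x_5 = 3.0000, f(x_5) = 9.000000, coefficient = 1

I ≈ (0.450000/2) × 39.712500 = 8.935313
Exact value: 8.859375
Error: 0.075938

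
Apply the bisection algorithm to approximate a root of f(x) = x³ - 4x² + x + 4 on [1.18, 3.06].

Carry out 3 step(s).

f(x) = x³ - 4x² + x + 4
Initial interval: [1.18, 3.06]

Iteration 1:
  c_1 = (1.180000 + 3.060000)/2 = 2.120000
  f(c_1) = f(2.120000) = -2.329472
  f(a) × f(c) < 0, new interval: [1.180000, 2.120000]
Iteration 2:
  c_2 = (1.180000 + 2.120000)/2 = 1.650000
  f(c_2) = f(1.650000) = -0.747875
  f(a) × f(c) < 0, new interval: [1.180000, 1.650000]
Iteration 3:
  c_3 = (1.180000 + 1.650000)/2 = 1.415000
  f(c_3) = f(1.415000) = 0.239248
  f(a) × f(c) ≥ 0, new interval: [1.415000, 1.650000]

After 3 iteration(s), the approximation is c_3 = 1.415000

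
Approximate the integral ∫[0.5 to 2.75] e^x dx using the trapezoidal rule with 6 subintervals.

f(x) = e^x
a = 0.5, b = 2.75, n = 6
h = (b - a)/n = 0.375000

Trapezoidal rule: (h/2)[f(x₀) + 2f(x₁) + 2f(x₂) + ... + f(xₙ)]

x_0 = 0.5000, f(x_0) = 1.648721, coefficient = 1
x_1 = 0.8750, f(x_1) = 2.398875, coefficient = 2
x_2 = 1.2500, f(x_2) = 3.490343, coefficient = 2
x_3 = 1.6250, f(x_3) = 5.078419, coefficient = 2
x_4 = 2.0000, f(x_4) = 7.389056, coefficient = 2
x_5 = 2.3750, f(x_5) = 10.751013, coefficient = 2
x_6 = 2.7500, f(x_6) = 15.642632, coefficient = 1

I ≈ (0.375000/2) × 75.506766 = 14.157519
Exact value: 13.993911
Error: 0.163608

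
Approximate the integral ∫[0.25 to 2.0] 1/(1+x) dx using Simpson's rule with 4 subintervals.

f(x) = 1/(1+x)
a = 0.25, b = 2.0, n = 4
h = (b - a)/n = 0.437500

Simpson's rule: (h/3)[f(x₀) + 4f(x₁) + 2f(x₂) + ... + f(xₙ)]

x_0 = 0.2500, f(x_0) = 0.800000, coefficient = 1
x_1 = 0.6875, f(x_1) = 0.592593, coefficient = 4
x_2 = 1.1250, f(x_2) = 0.470588, coefficient = 2
x_3 = 1.5625, f(x_3) = 0.390244, coefficient = 4
x_4 = 2.0000, f(x_4) = 0.333333, coefficient = 1

I ≈ (0.437500/3) × 6.005856 = 0.875854
Exact value: 0.875469
Error: 0.000385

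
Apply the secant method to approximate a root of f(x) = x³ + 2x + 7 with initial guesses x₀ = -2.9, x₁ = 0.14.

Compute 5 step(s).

f(x) = x³ + 2x + 7
x₀ = -2.9, x₁ = 0.14

Secant formula: x_{n+1} = x_n - f(x_n)(x_n - x_{n-1})/(f(x_n) - f(x_{n-1}))

Iteration 1:
  f(-2.900000) = -23.189000
  f(0.140000) = 7.282744
  x_2 = 0.140000 - 7.282744×(0.140000 - (-2.900000))/(7.282744 - (-23.189000))
       = -0.586560
Iteration 2:
  f(0.140000) = 7.282744
  f(-0.586560) = 5.625073
  x_3 = -0.586560 - 5.625073×(-0.586560 - 0.140000)/(5.625073 - 7.282744)
       = -3.052038
Iteration 3:
  f(-0.586560) = 5.625073
  f(-3.052038) = -27.533627
  x_4 = -3.052038 - (-27.533627)×(-3.052038 - (-0.586560))/(-27.533627 - 5.625073)
       = -1.004806
Iteration 4:
  f(-3.052038) = -27.533627
  f(-1.004806) = 3.975901
  x_5 = -1.004806 - 3.975901×(-1.004806 - (-3.052038))/(3.975901 - (-27.533627))
       = -1.263128
Iteration 5:
  f(-1.004806) = 3.975901
  f(-1.263128) = 2.458436
  x_6 = -1.263128 - 2.458436×(-1.263128 - (-1.004806))/(2.458436 - 3.975901)
       = -1.681633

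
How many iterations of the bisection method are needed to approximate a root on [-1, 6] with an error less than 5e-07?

We need (b-a)/2^n ≤ 5e-07
(6 - (-1))/2^n ≤ 5e-07
7/2^n ≤ 5e-07
2^n ≥ 14000000
n ≥ log₂(14000000) = 23.74
n ≥ 24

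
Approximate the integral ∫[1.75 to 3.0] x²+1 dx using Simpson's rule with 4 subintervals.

f(x) = x²+1
a = 1.75, b = 3.0, n = 4
h = (b - a)/n = 0.312500

Simpson's rule: (h/3)[f(x₀) + 4f(x₁) + 2f(x₂) + ... + f(xₙ)]

x_0 = 1.7500, f(x_0) = 4.062500, coefficient = 1
x_1 = 2.0625, f(x_1) = 5.253906, coefficient = 4
x_2 = 2.3750, f(x_2) = 6.640625, coefficient = 2
x_3 = 2.6875, f(x_3) = 8.222656, coefficient = 4
x_4 = 3.0000, f(x_4) = 10.000000, coefficient = 1

I ≈ (0.312500/3) × 81.250000 = 8.463542
Exact value: 8.463542
Error: 0.000000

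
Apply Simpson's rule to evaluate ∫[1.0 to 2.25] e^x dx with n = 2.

f(x) = e^x
a = 1.0, b = 2.25, n = 2
h = (b - a)/n = 0.625000

Simpson's rule: (h/3)[f(x₀) + 4f(x₁) + 2f(x₂) + ... + f(xₙ)]

x_0 = 1.0000, f(x_0) = 2.718282, coefficient = 1
x_1 = 1.6250, f(x_1) = 5.078419, coefficient = 4
x_2 = 2.2500, f(x_2) = 9.487736, coefficient = 1

I ≈ (0.625000/3) × 32.519694 = 6.774936
Exact value: 6.769454
Error: 0.005482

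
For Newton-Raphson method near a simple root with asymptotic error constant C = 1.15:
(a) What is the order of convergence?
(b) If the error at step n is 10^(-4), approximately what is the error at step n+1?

(a) Newton-Raphson has quadratic (order 2) convergence near simple roots.
    This means |e_{n+1}| ≈ C|e_n|².

(b) With |e_n| = 10^(-4) and C = 1.15:
    |e_{n+1}| ≈ 1.15 × (10^(-4))² = 1.15 × 10^(-8)

(a) 2 (quadratic); (b) |e_{n+1}| ≈ 1.150e-08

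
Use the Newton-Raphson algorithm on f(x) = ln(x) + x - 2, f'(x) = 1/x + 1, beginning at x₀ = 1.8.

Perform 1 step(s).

f(x) = ln(x) + x - 2
f'(x) = 1/x + 1
x₀ = 1.8

Newton-Raphson formula: x_{n+1} = x_n - f(x_n)/f'(x_n)

Iteration 1:
  f(1.800000) = 0.387787
  f'(1.800000) = 1.555556
  x_1 = 1.800000 - 0.387787/1.555556 = 1.550709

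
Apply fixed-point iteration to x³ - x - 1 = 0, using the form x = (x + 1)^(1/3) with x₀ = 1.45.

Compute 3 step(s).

Equation: x³ - x - 1 = 0
Fixed-point form: x = (x + 1)^(1/3)
x₀ = 1.45

x_1 = g(1.450000) = 1.348100
x_2 = g(1.348100) = 1.329144
x_3 = g(1.329144) = 1.325558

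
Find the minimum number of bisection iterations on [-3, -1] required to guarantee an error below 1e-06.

We need (b-a)/2^n ≤ 1e-06
(-1 - (-3))/2^n ≤ 1e-06
2/2^n ≤ 1e-06
2^n ≥ 2000000
n ≥ log₂(2000000) = 20.93
n ≥ 21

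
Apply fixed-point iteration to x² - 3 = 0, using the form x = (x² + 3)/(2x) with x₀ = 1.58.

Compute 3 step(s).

Equation: x² - 3 = 0
Fixed-point form: x = (x² + 3)/(2x)
x₀ = 1.58

x_1 = g(1.580000) = 1.739367
x_2 = g(1.739367) = 1.732066
x_3 = g(1.732066) = 1.732051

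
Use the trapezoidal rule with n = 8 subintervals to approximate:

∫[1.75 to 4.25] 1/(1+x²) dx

f(x) = 1/(1+x²)
a = 1.75, b = 4.25, n = 8
h = (b - a)/n = 0.312500

Trapezoidal rule: (h/2)[f(x₀) + 2f(x₁) + 2f(x₂) + ... + f(xₙ)]

x_0 = 1.7500, f(x_0) = 0.246154, coefficient = 1
x_1 = 2.0625, f(x_1) = 0.190335, coefficient = 2
x_2 = 2.3750, f(x_2) = 0.150588, coefficient = 2
x_3 = 2.6875, f(x_3) = 0.121615, coefficient = 2
x_4 = 3.0000, f(x_4) = 0.100000, coefficient = 2
x_5 = 3.3125, f(x_5) = 0.083524, coefficient = 2
x_6 = 3.6250, f(x_6) = 0.070718, coefficient = 2
x_7 = 3.9375, f(x_7) = 0.060592, coefficient = 2
x_8 = 4.2500, f(x_8) = 0.052459, coefficient = 1

I ≈ (0.312500/2) × 1.853356 = 0.289587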